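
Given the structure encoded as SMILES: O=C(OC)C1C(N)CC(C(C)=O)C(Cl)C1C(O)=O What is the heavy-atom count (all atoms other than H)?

Every atom symbol written in the SMILES (organic subset) is one heavy atom; implicit H are not written.
Heavy atoms by element → C:11, Cl:1, N:1, O:5.
Total: 18.

18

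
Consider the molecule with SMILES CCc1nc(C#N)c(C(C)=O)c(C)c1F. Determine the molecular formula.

Walk through each heavy atom and fill implicit hydrogens from standard valence (C 4, N 3, O 2, S 2, halogen 1); for lowercase aromatic atoms, an aromatic c carries 1 H when it has two neighbours and 0 H with three, and aromatic n carries 0 H:
  atom 1: C, bond orders sum to 1 (valence 4) → 3 H
  atom 2: C, bond orders sum to 2 (valence 4) → 2 H
  atom 3: aromatic c, 3 neighbours → 0 H
  atom 4: aromatic n, 2 neighbours → 0 H
  atom 5: aromatic c, 3 neighbours → 0 H
  atom 6: C, bond orders sum to 4 (valence 4) → 0 H
  atom 7: N, bond orders sum to 3 (valence 3) → 0 H
  atom 8: aromatic c, 3 neighbours → 0 H
  atom 9: C, bond orders sum to 4 (valence 4) → 0 H
  atom 10: C, bond orders sum to 1 (valence 4) → 3 H
  atom 11: O, bond orders sum to 2 (valence 2) → 0 H
  atom 12: aromatic c, 3 neighbours → 0 H
  atom 13: C, bond orders sum to 1 (valence 4) → 3 H
  atom 14: aromatic c, 3 neighbours → 0 H
  atom 15: F (halogen, monovalent) → 0 H
Totals → C:11, H:11, F:1, N:2, O:1.

C11H11FN2O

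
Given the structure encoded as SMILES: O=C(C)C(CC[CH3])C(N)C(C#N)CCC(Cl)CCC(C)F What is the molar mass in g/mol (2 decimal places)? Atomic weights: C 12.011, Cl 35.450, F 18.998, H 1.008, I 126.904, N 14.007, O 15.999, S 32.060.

318.86 g/mol

First, the molecular formula is C16H28ClFN2O (counting implicit H from valence).
  C: 16 × 12.011 = 192.176
  Cl: 1 × 35.450 = 35.450
  F: 1 × 18.998 = 18.998
  H: 28 × 1.008 = 28.224
  N: 2 × 14.007 = 28.014
  O: 1 × 15.999 = 15.999
Sum: 16×12.011 + 1×35.450 + 1×18.998 + 28×1.008 + 2×14.007 + 1×15.999 = 318.861 → 318.86 g/mol.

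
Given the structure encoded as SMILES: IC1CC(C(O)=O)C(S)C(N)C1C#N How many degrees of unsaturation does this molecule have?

4

Degree of unsaturation = (number of rings) + (number of π bonds).
Ring closures in the SMILES: 1.
π bonds: 1 double bond (each 1 DoU), 1 triple bond (each 2 DoU) → 3 DoU from unsaturation.
Total DoU = 1 + 3 = 4.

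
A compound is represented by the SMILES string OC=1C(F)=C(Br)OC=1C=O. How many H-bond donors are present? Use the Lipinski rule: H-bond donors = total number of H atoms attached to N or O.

1

Donors: find every N or O and count the H atoms it carries.
  atom 1 (O): bond orders sum to 1 → 1 H
  atom 7 (O): bond orders sum to 2 → 0 H
  atom 10 (O): bond orders sum to 2 → 0 H
Lipinski HBD = 1.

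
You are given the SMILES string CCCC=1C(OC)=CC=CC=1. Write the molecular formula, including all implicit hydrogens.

Walk through each heavy atom and fill implicit hydrogens from standard valence (C 4, N 3, O 2, S 2, halogen 1):
  atom 1: C, bond orders sum to 1 (valence 4) → 3 H
  atom 2: C, bond orders sum to 2 (valence 4) → 2 H
  atom 3: C, bond orders sum to 2 (valence 4) → 2 H
  atom 4: C, bond orders sum to 4 (valence 4) → 0 H
  atom 5: C, bond orders sum to 4 (valence 4) → 0 H
  atom 6: O, bond orders sum to 2 (valence 2) → 0 H
  atom 7: C, bond orders sum to 1 (valence 4) → 3 H
  atom 8: C, bond orders sum to 3 (valence 4) → 1 H
  atom 9: C, bond orders sum to 3 (valence 4) → 1 H
  atom 10: C, bond orders sum to 3 (valence 4) → 1 H
  atom 11: C, bond orders sum to 3 (valence 4) → 1 H
Totals → C:10, H:14, O:1.

C10H14O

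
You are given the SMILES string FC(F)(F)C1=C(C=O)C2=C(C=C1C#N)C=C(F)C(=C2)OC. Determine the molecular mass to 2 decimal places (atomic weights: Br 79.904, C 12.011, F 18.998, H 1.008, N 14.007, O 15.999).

First, the molecular formula is C14H7F4NO2 (counting implicit H from valence).
  C: 14 × 12.011 = 168.154
  F: 4 × 18.998 = 75.992
  H: 7 × 1.008 = 7.056
  N: 1 × 14.007 = 14.007
  O: 2 × 15.999 = 31.998
Sum: 14×12.011 + 4×18.998 + 7×1.008 + 1×14.007 + 2×15.999 = 297.207 → 297.21 g/mol.

297.21 g/mol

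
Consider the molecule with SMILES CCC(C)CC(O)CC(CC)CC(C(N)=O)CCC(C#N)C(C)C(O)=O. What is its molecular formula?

Walk through each heavy atom and fill implicit hydrogens from standard valence (C 4, N 3, O 2, S 2, halogen 1):
  atom 1: C, bond orders sum to 1 (valence 4) → 3 H
  atom 2: C, bond orders sum to 2 (valence 4) → 2 H
  atom 3: C, bond orders sum to 3 (valence 4) → 1 H
  atom 4: C, bond orders sum to 1 (valence 4) → 3 H
  atom 5: C, bond orders sum to 2 (valence 4) → 2 H
  atom 6: C, bond orders sum to 3 (valence 4) → 1 H
  atom 7: O, bond orders sum to 1 (valence 2) → 1 H
  atom 8: C, bond orders sum to 2 (valence 4) → 2 H
  atom 9: C, bond orders sum to 3 (valence 4) → 1 H
  atom 10: C, bond orders sum to 2 (valence 4) → 2 H
  atom 11: C, bond orders sum to 1 (valence 4) → 3 H
  atom 12: C, bond orders sum to 2 (valence 4) → 2 H
  atom 13: C, bond orders sum to 3 (valence 4) → 1 H
  atom 14: C, bond orders sum to 4 (valence 4) → 0 H
  atom 15: N, bond orders sum to 1 (valence 3) → 2 H
  atom 16: O, bond orders sum to 2 (valence 2) → 0 H
  atom 17: C, bond orders sum to 2 (valence 4) → 2 H
  atom 18: C, bond orders sum to 2 (valence 4) → 2 H
  atom 19: C, bond orders sum to 3 (valence 4) → 1 H
  atom 20: C, bond orders sum to 4 (valence 4) → 0 H
  atom 21: N, bond orders sum to 3 (valence 3) → 0 H
  atom 22: C, bond orders sum to 3 (valence 4) → 1 H
  atom 23: C, bond orders sum to 1 (valence 4) → 3 H
  atom 24: C, bond orders sum to 4 (valence 4) → 0 H
  atom 25: O, bond orders sum to 1 (valence 2) → 1 H
  atom 26: O, bond orders sum to 2 (valence 2) → 0 H
Totals → C:20, H:36, N:2, O:4.
In Hill order: C20H36N2O4.

C20H36N2O4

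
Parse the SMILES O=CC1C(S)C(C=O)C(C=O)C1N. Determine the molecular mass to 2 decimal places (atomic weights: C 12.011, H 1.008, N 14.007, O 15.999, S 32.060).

First, the molecular formula is C8H11NO3S (counting implicit H from valence).
  C: 8 × 12.011 = 96.088
  H: 11 × 1.008 = 11.088
  N: 1 × 14.007 = 14.007
  O: 3 × 15.999 = 47.997
  S: 1 × 32.060 = 32.060
Sum: 8×12.011 + 11×1.008 + 1×14.007 + 3×15.999 + 1×32.060 = 201.240 → 201.24 g/mol.

201.24 g/mol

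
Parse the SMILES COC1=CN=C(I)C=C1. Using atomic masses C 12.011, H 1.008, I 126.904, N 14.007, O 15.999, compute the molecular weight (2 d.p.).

235.02 g/mol

First, the molecular formula is C6H6INO (counting implicit H from valence).
  C: 6 × 12.011 = 72.066
  H: 6 × 1.008 = 6.048
  I: 1 × 126.904 = 126.904
  N: 1 × 14.007 = 14.007
  O: 1 × 15.999 = 15.999
Sum: 6×12.011 + 6×1.008 + 1×126.904 + 1×14.007 + 1×15.999 = 235.024 → 235.02 g/mol.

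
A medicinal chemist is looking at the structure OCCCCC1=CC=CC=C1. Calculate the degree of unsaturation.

Molecular formula: C10H14O.
DoU = (2C + 2 + N − H − X) / 2, where X is the halogen count and O/S are ignored.
    = (2·10 + 2 + 0 − 14 − 0) / 2 = 8 / 2 = 4.

4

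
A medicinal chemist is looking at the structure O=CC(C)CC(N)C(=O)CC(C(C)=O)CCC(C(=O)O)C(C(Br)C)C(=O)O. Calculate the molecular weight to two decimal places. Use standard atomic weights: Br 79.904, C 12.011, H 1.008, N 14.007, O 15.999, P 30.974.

450.33 g/mol

First, the molecular formula is C18H28BrNO7 (counting implicit H from valence).
  Br: 1 × 79.904 = 79.904
  C: 18 × 12.011 = 216.198
  H: 28 × 1.008 = 28.224
  N: 1 × 14.007 = 14.007
  O: 7 × 15.999 = 111.993
Sum: 1×79.904 + 18×12.011 + 28×1.008 + 1×14.007 + 7×15.999 = 450.326 → 450.33 g/mol.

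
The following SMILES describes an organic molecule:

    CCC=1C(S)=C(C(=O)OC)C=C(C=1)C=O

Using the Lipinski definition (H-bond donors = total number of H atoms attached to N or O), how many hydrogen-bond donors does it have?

0

Donors: find every N or O and count the H atoms it carries.
  atom 8 (O): bond orders sum to 2 → 0 H
  atom 9 (O): bond orders sum to 2 → 0 H
  atom 15 (O): bond orders sum to 2 → 0 H
Lipinski HBD = 0.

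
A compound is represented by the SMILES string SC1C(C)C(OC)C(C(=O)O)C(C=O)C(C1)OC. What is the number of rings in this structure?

In SMILES, each pair of matching ring-closure digits denotes one ring-closing bond; the number of such bonds equals the number of independent rings.
Ring-closure bonds here: 1.

1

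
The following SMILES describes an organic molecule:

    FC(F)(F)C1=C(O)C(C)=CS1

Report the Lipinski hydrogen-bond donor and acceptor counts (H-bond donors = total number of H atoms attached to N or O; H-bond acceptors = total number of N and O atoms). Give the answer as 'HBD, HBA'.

1, 1

Donors: find every N or O and count the H atoms it carries.
  atom 7 (O): bond orders sum to 1 → 1 H
Lipinski HBD = 1.
Acceptors: N atoms = 0, O atoms = 1 → HBA = 1.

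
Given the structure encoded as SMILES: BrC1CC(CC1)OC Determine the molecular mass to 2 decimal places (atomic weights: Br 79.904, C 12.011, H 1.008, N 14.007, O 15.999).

First, the molecular formula is C6H11BrO (counting implicit H from valence).
  Br: 1 × 79.904 = 79.904
  C: 6 × 12.011 = 72.066
  H: 11 × 1.008 = 11.088
  O: 1 × 15.999 = 15.999
Sum: 1×79.904 + 6×12.011 + 11×1.008 + 1×15.999 = 179.057 → 179.06 g/mol.

179.06 g/mol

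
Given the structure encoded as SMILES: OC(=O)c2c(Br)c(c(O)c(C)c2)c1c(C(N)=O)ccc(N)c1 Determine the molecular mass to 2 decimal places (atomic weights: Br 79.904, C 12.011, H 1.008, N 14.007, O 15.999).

First, the molecular formula is C15H13BrN2O4 (counting implicit H from valence).
  Br: 1 × 79.904 = 79.904
  C: 15 × 12.011 = 180.165
  H: 13 × 1.008 = 13.104
  N: 2 × 14.007 = 28.014
  O: 4 × 15.999 = 63.996
Sum: 1×79.904 + 15×12.011 + 13×1.008 + 2×14.007 + 4×15.999 = 365.183 → 365.18 g/mol.

365.18 g/mol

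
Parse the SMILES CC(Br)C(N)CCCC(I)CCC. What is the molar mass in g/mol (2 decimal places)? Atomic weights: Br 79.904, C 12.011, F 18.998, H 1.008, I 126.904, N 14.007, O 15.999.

362.09 g/mol

First, the molecular formula is C10H21BrIN (counting implicit H from valence).
  Br: 1 × 79.904 = 79.904
  C: 10 × 12.011 = 120.110
  H: 21 × 1.008 = 21.168
  I: 1 × 126.904 = 126.904
  N: 1 × 14.007 = 14.007
Sum: 1×79.904 + 10×12.011 + 21×1.008 + 1×126.904 + 1×14.007 = 362.093 → 362.09 g/mol.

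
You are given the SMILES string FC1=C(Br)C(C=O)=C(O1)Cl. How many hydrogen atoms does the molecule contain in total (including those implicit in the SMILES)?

Walk through each heavy atom and fill implicit hydrogens from standard valence (C 4, N 3, O 2, S 2, halogen 1):
  atom 1: F (halogen, monovalent) → 0 H
  atom 2: C, bond orders sum to 4 (valence 4) → 0 H
  atom 3: C, bond orders sum to 4 (valence 4) → 0 H
  atom 4: Br (halogen, monovalent) → 0 H
  atom 5: C, bond orders sum to 4 (valence 4) → 0 H
  atom 6: C, bond orders sum to 3 (valence 4) → 1 H
  atom 7: O, bond orders sum to 2 (valence 2) → 0 H
  atom 8: C, bond orders sum to 4 (valence 4) → 0 H
  atom 9: O, bond orders sum to 2 (valence 2) → 0 H
  atom 10: Cl (halogen, monovalent) → 0 H
Total hydrogens: 1.

1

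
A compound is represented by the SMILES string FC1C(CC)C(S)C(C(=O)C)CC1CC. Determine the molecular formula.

Walk through each heavy atom and fill implicit hydrogens from standard valence (C 4, N 3, O 2, S 2, halogen 1):
  atom 1: F (halogen, monovalent) → 0 H
  atom 2: C, bond orders sum to 3 (valence 4) → 1 H
  atom 3: C, bond orders sum to 3 (valence 4) → 1 H
  atom 4: C, bond orders sum to 2 (valence 4) → 2 H
  atom 5: C, bond orders sum to 1 (valence 4) → 3 H
  atom 6: C, bond orders sum to 3 (valence 4) → 1 H
  atom 7: S, bond orders sum to 1 (valence 2) → 1 H
  atom 8: C, bond orders sum to 3 (valence 4) → 1 H
  atom 9: C, bond orders sum to 4 (valence 4) → 0 H
  atom 10: O, bond orders sum to 2 (valence 2) → 0 H
  atom 11: C, bond orders sum to 1 (valence 4) → 3 H
  atom 12: C, bond orders sum to 2 (valence 4) → 2 H
  atom 13: C, bond orders sum to 3 (valence 4) → 1 H
  atom 14: C, bond orders sum to 2 (valence 4) → 2 H
  atom 15: C, bond orders sum to 1 (valence 4) → 3 H
Totals → C:12, H:21, F:1, O:1, S:1.

C12H21FOS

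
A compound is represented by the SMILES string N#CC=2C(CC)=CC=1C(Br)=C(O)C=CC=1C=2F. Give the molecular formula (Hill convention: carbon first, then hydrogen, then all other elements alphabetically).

Walk through each heavy atom and fill implicit hydrogens from standard valence (C 4, N 3, O 2, S 2, halogen 1):
  atom 1: N, bond orders sum to 3 (valence 3) → 0 H
  atom 2: C, bond orders sum to 4 (valence 4) → 0 H
  atom 3: C, bond orders sum to 4 (valence 4) → 0 H
  atom 4: C, bond orders sum to 4 (valence 4) → 0 H
  atom 5: C, bond orders sum to 2 (valence 4) → 2 H
  atom 6: C, bond orders sum to 1 (valence 4) → 3 H
  atom 7: C, bond orders sum to 3 (valence 4) → 1 H
  atom 8: C, bond orders sum to 4 (valence 4) → 0 H
  atom 9: C, bond orders sum to 4 (valence 4) → 0 H
  atom 10: Br (halogen, monovalent) → 0 H
  atom 11: C, bond orders sum to 4 (valence 4) → 0 H
  atom 12: O, bond orders sum to 1 (valence 2) → 1 H
  atom 13: C, bond orders sum to 3 (valence 4) → 1 H
  atom 14: C, bond orders sum to 3 (valence 4) → 1 H
  atom 15: C, bond orders sum to 4 (valence 4) → 0 H
  atom 16: C, bond orders sum to 4 (valence 4) → 0 H
  atom 17: F (halogen, monovalent) → 0 H
Totals → C:13, H:9, Br:1, F:1, N:1, O:1.
In Hill order: C13H9BrFNO.

C13H9BrFNO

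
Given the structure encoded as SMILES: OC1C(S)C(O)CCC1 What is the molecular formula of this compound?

Walk through each heavy atom and fill implicit hydrogens from standard valence (C 4, N 3, O 2, S 2, halogen 1):
  atom 1: O, bond orders sum to 1 (valence 2) → 1 H
  atom 2: C, bond orders sum to 3 (valence 4) → 1 H
  atom 3: C, bond orders sum to 3 (valence 4) → 1 H
  atom 4: S, bond orders sum to 1 (valence 2) → 1 H
  atom 5: C, bond orders sum to 3 (valence 4) → 1 H
  atom 6: O, bond orders sum to 1 (valence 2) → 1 H
  atom 7: C, bond orders sum to 2 (valence 4) → 2 H
  atom 8: C, bond orders sum to 2 (valence 4) → 2 H
  atom 9: C, bond orders sum to 2 (valence 4) → 2 H
Totals → C:6, H:12, O:2, S:1.
In Hill order: C6H12O2S.

C6H12O2S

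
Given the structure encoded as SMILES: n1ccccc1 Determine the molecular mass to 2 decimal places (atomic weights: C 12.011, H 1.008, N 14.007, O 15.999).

79.10 g/mol

First, the molecular formula is C5H5N (counting implicit H from valence).
  C: 5 × 12.011 = 60.055
  H: 5 × 1.008 = 5.040
  N: 1 × 14.007 = 14.007
Sum: 5×12.011 + 5×1.008 + 1×14.007 = 79.102 → 79.10 g/mol.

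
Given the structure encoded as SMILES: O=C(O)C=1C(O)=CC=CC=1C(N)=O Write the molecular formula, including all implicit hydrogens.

C8H7NO4

Walk through each heavy atom and fill implicit hydrogens from standard valence (C 4, N 3, O 2, S 2, halogen 1):
  atom 1: O, bond orders sum to 2 (valence 2) → 0 H
  atom 2: C, bond orders sum to 4 (valence 4) → 0 H
  atom 3: O, bond orders sum to 1 (valence 2) → 1 H
  atom 4: C, bond orders sum to 4 (valence 4) → 0 H
  atom 5: C, bond orders sum to 4 (valence 4) → 0 H
  atom 6: O, bond orders sum to 1 (valence 2) → 1 H
  atom 7: C, bond orders sum to 3 (valence 4) → 1 H
  atom 8: C, bond orders sum to 3 (valence 4) → 1 H
  atom 9: C, bond orders sum to 3 (valence 4) → 1 H
  atom 10: C, bond orders sum to 4 (valence 4) → 0 H
  atom 11: C, bond orders sum to 4 (valence 4) → 0 H
  atom 12: N, bond orders sum to 1 (valence 3) → 2 H
  atom 13: O, bond orders sum to 2 (valence 2) → 0 H
Totals → C:8, H:7, N:1, O:4.
In Hill order: C8H7NO4.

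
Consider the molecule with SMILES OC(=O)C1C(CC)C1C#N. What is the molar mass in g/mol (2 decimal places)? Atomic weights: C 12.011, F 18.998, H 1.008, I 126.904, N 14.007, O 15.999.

First, the molecular formula is C7H9NO2 (counting implicit H from valence).
  C: 7 × 12.011 = 84.077
  H: 9 × 1.008 = 9.072
  N: 1 × 14.007 = 14.007
  O: 2 × 15.999 = 31.998
Sum: 7×12.011 + 9×1.008 + 1×14.007 + 2×15.999 = 139.154 → 139.15 g/mol.

139.15 g/mol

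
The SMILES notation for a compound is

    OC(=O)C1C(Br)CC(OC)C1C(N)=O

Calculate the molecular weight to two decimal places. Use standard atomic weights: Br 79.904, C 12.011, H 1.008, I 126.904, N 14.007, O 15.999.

266.09 g/mol

First, the molecular formula is C8H12BrNO4 (counting implicit H from valence).
  Br: 1 × 79.904 = 79.904
  C: 8 × 12.011 = 96.088
  H: 12 × 1.008 = 12.096
  N: 1 × 14.007 = 14.007
  O: 4 × 15.999 = 63.996
Sum: 1×79.904 + 8×12.011 + 12×1.008 + 1×14.007 + 4×15.999 = 266.091 → 266.09 g/mol.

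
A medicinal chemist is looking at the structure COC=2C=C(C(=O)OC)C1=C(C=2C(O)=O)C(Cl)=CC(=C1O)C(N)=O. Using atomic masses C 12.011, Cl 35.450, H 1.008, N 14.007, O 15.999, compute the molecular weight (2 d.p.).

First, the molecular formula is C15H12ClNO7 (counting implicit H from valence).
  C: 15 × 12.011 = 180.165
  Cl: 1 × 35.450 = 35.450
  H: 12 × 1.008 = 12.096
  N: 1 × 14.007 = 14.007
  O: 7 × 15.999 = 111.993
Sum: 15×12.011 + 1×35.450 + 12×1.008 + 1×14.007 + 7×15.999 = 353.711 → 353.71 g/mol.

353.71 g/mol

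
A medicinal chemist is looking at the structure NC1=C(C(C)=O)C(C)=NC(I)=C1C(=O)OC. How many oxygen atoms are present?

3

Scan the SMILES for O atoms (remember two-letter symbols like Cl and Br are single atoms).
Oxygen count: 3.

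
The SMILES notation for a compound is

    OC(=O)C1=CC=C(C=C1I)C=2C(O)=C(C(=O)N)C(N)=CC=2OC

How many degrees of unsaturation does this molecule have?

10

Molecular formula: C15H13IN2O5.
DoU = (2C + 2 + N − H − X) / 2, where X is the halogen count and O/S are ignored.
    = (2·15 + 2 + 2 − 13 − 1) / 2 = 20 / 2 = 10.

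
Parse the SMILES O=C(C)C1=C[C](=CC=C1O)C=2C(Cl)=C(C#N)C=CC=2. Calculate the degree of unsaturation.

Degree of unsaturation = (number of rings) + (number of π bonds).
Ring closures in the SMILES: 2.
π bonds: 7 double bonds (each 1 DoU), 1 triple bond (each 2 DoU) → 9 DoU from unsaturation.
Total DoU = 2 + 9 = 11.

11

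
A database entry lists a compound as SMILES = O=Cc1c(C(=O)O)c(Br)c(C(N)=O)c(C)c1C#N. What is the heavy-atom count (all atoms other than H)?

18

Every atom symbol written in the SMILES (organic subset) is one heavy atom; implicit H are not written.
Heavy atoms by element → Br:1, C:11, N:2, O:4.
Total: 18.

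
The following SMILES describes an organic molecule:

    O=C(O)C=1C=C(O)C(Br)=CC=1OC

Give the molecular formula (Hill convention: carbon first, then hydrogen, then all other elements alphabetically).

Walk through each heavy atom and fill implicit hydrogens from standard valence (C 4, N 3, O 2, S 2, halogen 1):
  atom 1: O, bond orders sum to 2 (valence 2) → 0 H
  atom 2: C, bond orders sum to 4 (valence 4) → 0 H
  atom 3: O, bond orders sum to 1 (valence 2) → 1 H
  atom 4: C, bond orders sum to 4 (valence 4) → 0 H
  atom 5: C, bond orders sum to 3 (valence 4) → 1 H
  atom 6: C, bond orders sum to 4 (valence 4) → 0 H
  atom 7: O, bond orders sum to 1 (valence 2) → 1 H
  atom 8: C, bond orders sum to 4 (valence 4) → 0 H
  atom 9: Br (halogen, monovalent) → 0 H
  atom 10: C, bond orders sum to 3 (valence 4) → 1 H
  atom 11: C, bond orders sum to 4 (valence 4) → 0 H
  atom 12: O, bond orders sum to 2 (valence 2) → 0 H
  atom 13: C, bond orders sum to 1 (valence 4) → 3 H
Totals → C:8, H:7, Br:1, O:4.
In Hill order: C8H7BrO4.

C8H7BrO4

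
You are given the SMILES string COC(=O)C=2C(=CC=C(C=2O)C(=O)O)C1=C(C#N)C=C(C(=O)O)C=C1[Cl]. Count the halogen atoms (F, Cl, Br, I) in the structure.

1

Halogen atoms appear at heavy-atom position 26 (1×Cl).
Other groups present: 2 carboxylic acid, 1 ester, 1 hydroxyl, 1 nitrile.
Halogen count: 1.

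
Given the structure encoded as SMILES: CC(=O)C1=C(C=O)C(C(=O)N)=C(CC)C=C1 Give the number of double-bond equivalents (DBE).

Molecular formula: C12H13NO3.
DoU = (2C + 2 + N − H − X) / 2, where X is the halogen count and O/S are ignored.
    = (2·12 + 2 + 1 − 13 − 0) / 2 = 14 / 2 = 7.

7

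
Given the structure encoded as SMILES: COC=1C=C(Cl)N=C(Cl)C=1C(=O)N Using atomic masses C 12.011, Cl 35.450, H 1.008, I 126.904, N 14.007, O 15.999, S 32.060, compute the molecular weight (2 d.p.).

First, the molecular formula is C7H6Cl2N2O2 (counting implicit H from valence).
  C: 7 × 12.011 = 84.077
  Cl: 2 × 35.450 = 70.900
  H: 6 × 1.008 = 6.048
  N: 2 × 14.007 = 28.014
  O: 2 × 15.999 = 31.998
Sum: 7×12.011 + 2×35.450 + 6×1.008 + 2×14.007 + 2×15.999 = 221.037 → 221.04 g/mol.

221.04 g/mol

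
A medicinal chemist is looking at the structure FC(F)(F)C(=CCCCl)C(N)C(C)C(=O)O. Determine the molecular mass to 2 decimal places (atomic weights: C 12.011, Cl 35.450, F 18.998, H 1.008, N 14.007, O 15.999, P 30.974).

First, the molecular formula is C9H13ClF3NO2 (counting implicit H from valence).
  C: 9 × 12.011 = 108.099
  Cl: 1 × 35.450 = 35.450
  F: 3 × 18.998 = 56.994
  H: 13 × 1.008 = 13.104
  N: 1 × 14.007 = 14.007
  O: 2 × 15.999 = 31.998
Sum: 9×12.011 + 1×35.450 + 3×18.998 + 13×1.008 + 1×14.007 + 2×15.999 = 259.652 → 259.65 g/mol.

259.65 g/mol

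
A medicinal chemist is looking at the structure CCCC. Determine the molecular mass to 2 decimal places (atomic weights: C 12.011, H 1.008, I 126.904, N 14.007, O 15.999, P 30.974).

58.12 g/mol

First, the molecular formula is C4H10 (counting implicit H from valence).
  C: 4 × 12.011 = 48.044
  H: 10 × 1.008 = 10.080
Sum: 4×12.011 + 10×1.008 = 58.124 → 58.12 g/mol.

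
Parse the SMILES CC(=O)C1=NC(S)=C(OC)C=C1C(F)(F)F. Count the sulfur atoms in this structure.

1

Scan the SMILES for S atoms (remember two-letter symbols like Cl and Br are single atoms).
Sulfur count: 1.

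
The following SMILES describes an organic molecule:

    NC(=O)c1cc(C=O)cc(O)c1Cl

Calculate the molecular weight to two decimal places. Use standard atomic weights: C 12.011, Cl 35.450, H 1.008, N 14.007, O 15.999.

First, the molecular formula is C8H6ClNO3 (counting implicit H from valence).
  C: 8 × 12.011 = 96.088
  Cl: 1 × 35.450 = 35.450
  H: 6 × 1.008 = 6.048
  N: 1 × 14.007 = 14.007
  O: 3 × 15.999 = 47.997
Sum: 8×12.011 + 1×35.450 + 6×1.008 + 1×14.007 + 3×15.999 = 199.590 → 199.59 g/mol.

199.59 g/mol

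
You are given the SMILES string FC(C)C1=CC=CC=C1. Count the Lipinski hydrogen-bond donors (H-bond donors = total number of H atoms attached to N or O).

0

Donors: find every N or O and count the H atoms it carries.
  (no N or O atoms present)
Lipinski HBD = 0.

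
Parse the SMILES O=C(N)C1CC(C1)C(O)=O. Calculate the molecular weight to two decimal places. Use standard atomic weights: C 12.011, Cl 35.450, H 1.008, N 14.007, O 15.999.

143.14 g/mol

First, the molecular formula is C6H9NO3 (counting implicit H from valence).
  C: 6 × 12.011 = 72.066
  H: 9 × 1.008 = 9.072
  N: 1 × 14.007 = 14.007
  O: 3 × 15.999 = 47.997
Sum: 6×12.011 + 9×1.008 + 1×14.007 + 3×15.999 = 143.142 → 143.14 g/mol.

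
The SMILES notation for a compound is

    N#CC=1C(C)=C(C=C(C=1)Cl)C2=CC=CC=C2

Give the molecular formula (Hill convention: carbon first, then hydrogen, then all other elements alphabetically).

C14H10ClN

Walk through each heavy atom and fill implicit hydrogens from standard valence (C 4, N 3, O 2, S 2, halogen 1):
  atom 1: N, bond orders sum to 3 (valence 3) → 0 H
  atom 2: C, bond orders sum to 4 (valence 4) → 0 H
  atom 3: C, bond orders sum to 4 (valence 4) → 0 H
  atom 4: C, bond orders sum to 4 (valence 4) → 0 H
  atom 5: C, bond orders sum to 1 (valence 4) → 3 H
  atom 6: C, bond orders sum to 4 (valence 4) → 0 H
  atom 7: C, bond orders sum to 3 (valence 4) → 1 H
  atom 8: C, bond orders sum to 4 (valence 4) → 0 H
  atom 9: C, bond orders sum to 3 (valence 4) → 1 H
  atom 10: Cl (halogen, monovalent) → 0 H
  atom 11: C, bond orders sum to 4 (valence 4) → 0 H
  atom 12: C, bond orders sum to 3 (valence 4) → 1 H
  atom 13: C, bond orders sum to 3 (valence 4) → 1 H
  atom 14: C, bond orders sum to 3 (valence 4) → 1 H
  atom 15: C, bond orders sum to 3 (valence 4) → 1 H
  atom 16: C, bond orders sum to 3 (valence 4) → 1 H
Totals → C:14, H:10, Cl:1, N:1.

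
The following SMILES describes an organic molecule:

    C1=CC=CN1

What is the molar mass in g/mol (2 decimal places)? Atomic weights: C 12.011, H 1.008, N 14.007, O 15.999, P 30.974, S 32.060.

67.09 g/mol

First, the molecular formula is C4H5N (counting implicit H from valence).
  C: 4 × 12.011 = 48.044
  H: 5 × 1.008 = 5.040
  N: 1 × 14.007 = 14.007
Sum: 4×12.011 + 5×1.008 + 1×14.007 = 67.091 → 67.09 g/mol.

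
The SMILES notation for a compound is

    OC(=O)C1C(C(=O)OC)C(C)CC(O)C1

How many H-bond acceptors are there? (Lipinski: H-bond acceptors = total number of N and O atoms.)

N atoms: 0; O atoms: 5.
Lipinski HBA = 0 + 5 = 5.

5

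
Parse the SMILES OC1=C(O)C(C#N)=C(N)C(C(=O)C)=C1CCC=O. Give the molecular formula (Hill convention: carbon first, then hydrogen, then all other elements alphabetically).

Walk through each heavy atom and fill implicit hydrogens from standard valence (C 4, N 3, O 2, S 2, halogen 1):
  atom 1: O, bond orders sum to 1 (valence 2) → 1 H
  atom 2: C, bond orders sum to 4 (valence 4) → 0 H
  atom 3: C, bond orders sum to 4 (valence 4) → 0 H
  atom 4: O, bond orders sum to 1 (valence 2) → 1 H
  atom 5: C, bond orders sum to 4 (valence 4) → 0 H
  atom 6: C, bond orders sum to 4 (valence 4) → 0 H
  atom 7: N, bond orders sum to 3 (valence 3) → 0 H
  atom 8: C, bond orders sum to 4 (valence 4) → 0 H
  atom 9: N, bond orders sum to 1 (valence 3) → 2 H
  atom 10: C, bond orders sum to 4 (valence 4) → 0 H
  atom 11: C, bond orders sum to 4 (valence 4) → 0 H
  atom 12: O, bond orders sum to 2 (valence 2) → 0 H
  atom 13: C, bond orders sum to 1 (valence 4) → 3 H
  atom 14: C, bond orders sum to 4 (valence 4) → 0 H
  atom 15: C, bond orders sum to 2 (valence 4) → 2 H
  atom 16: C, bond orders sum to 2 (valence 4) → 2 H
  atom 17: C, bond orders sum to 3 (valence 4) → 1 H
  atom 18: O, bond orders sum to 2 (valence 2) → 0 H
Totals → C:12, H:12, N:2, O:4.
In Hill order: C12H12N2O4.

C12H12N2O4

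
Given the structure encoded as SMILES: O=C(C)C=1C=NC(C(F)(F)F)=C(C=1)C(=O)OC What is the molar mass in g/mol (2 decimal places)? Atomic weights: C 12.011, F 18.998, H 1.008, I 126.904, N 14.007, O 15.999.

247.17 g/mol

First, the molecular formula is C10H8F3NO3 (counting implicit H from valence).
  C: 10 × 12.011 = 120.110
  F: 3 × 18.998 = 56.994
  H: 8 × 1.008 = 8.064
  N: 1 × 14.007 = 14.007
  O: 3 × 15.999 = 47.997
Sum: 10×12.011 + 3×18.998 + 8×1.008 + 1×14.007 + 3×15.999 = 247.172 → 247.17 g/mol.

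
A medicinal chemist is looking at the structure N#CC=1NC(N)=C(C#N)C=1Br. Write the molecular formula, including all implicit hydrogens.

Walk through each heavy atom and fill implicit hydrogens from standard valence (C 4, N 3, O 2, S 2, halogen 1):
  atom 1: N, bond orders sum to 3 (valence 3) → 0 H
  atom 2: C, bond orders sum to 4 (valence 4) → 0 H
  atom 3: C, bond orders sum to 4 (valence 4) → 0 H
  atom 4: N, bond orders sum to 2 (valence 3) → 1 H
  atom 5: C, bond orders sum to 4 (valence 4) → 0 H
  atom 6: N, bond orders sum to 1 (valence 3) → 2 H
  atom 7: C, bond orders sum to 4 (valence 4) → 0 H
  atom 8: C, bond orders sum to 4 (valence 4) → 0 H
  atom 9: N, bond orders sum to 3 (valence 3) → 0 H
  atom 10: C, bond orders sum to 4 (valence 4) → 0 H
  atom 11: Br (halogen, monovalent) → 0 H
Totals → C:6, H:3, Br:1, N:4.
In Hill order: C6H3BrN4.

C6H3BrN4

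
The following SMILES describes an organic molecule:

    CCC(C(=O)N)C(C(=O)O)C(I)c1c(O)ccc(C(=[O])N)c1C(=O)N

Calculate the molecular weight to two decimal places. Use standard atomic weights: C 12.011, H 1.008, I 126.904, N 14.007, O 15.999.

463.23 g/mol

First, the molecular formula is C15H18IN3O6 (counting implicit H from valence).
  C: 15 × 12.011 = 180.165
  H: 18 × 1.008 = 18.144
  I: 1 × 126.904 = 126.904
  N: 3 × 14.007 = 42.021
  O: 6 × 15.999 = 95.994
Sum: 15×12.011 + 18×1.008 + 1×126.904 + 3×14.007 + 6×15.999 = 463.228 → 463.23 g/mol.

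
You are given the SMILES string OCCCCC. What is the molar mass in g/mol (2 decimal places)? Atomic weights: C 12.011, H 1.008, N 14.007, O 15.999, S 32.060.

88.15 g/mol

First, the molecular formula is C5H12O (counting implicit H from valence).
  C: 5 × 12.011 = 60.055
  H: 12 × 1.008 = 12.096
  O: 1 × 15.999 = 15.999
Sum: 5×12.011 + 12×1.008 + 1×15.999 = 88.150 → 88.15 g/mol.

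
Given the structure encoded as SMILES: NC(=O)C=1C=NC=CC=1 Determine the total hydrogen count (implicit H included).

Walk through each heavy atom and fill implicit hydrogens from standard valence (C 4, N 3, O 2, S 2, halogen 1):
  atom 1: N, bond orders sum to 1 (valence 3) → 2 H
  atom 2: C, bond orders sum to 4 (valence 4) → 0 H
  atom 3: O, bond orders sum to 2 (valence 2) → 0 H
  atom 4: C, bond orders sum to 4 (valence 4) → 0 H
  atom 5: C, bond orders sum to 3 (valence 4) → 1 H
  atom 6: N, bond orders sum to 3 (valence 3) → 0 H
  atom 7: C, bond orders sum to 3 (valence 4) → 1 H
  atom 8: C, bond orders sum to 3 (valence 4) → 1 H
  atom 9: C, bond orders sum to 3 (valence 4) → 1 H
Total hydrogens: 6.

6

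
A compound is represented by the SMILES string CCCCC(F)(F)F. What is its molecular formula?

Walk through each heavy atom and fill implicit hydrogens from standard valence (C 4, N 3, O 2, S 2, halogen 1):
  atom 1: C, bond orders sum to 1 (valence 4) → 3 H
  atom 2: C, bond orders sum to 2 (valence 4) → 2 H
  atom 3: C, bond orders sum to 2 (valence 4) → 2 H
  atom 4: C, bond orders sum to 2 (valence 4) → 2 H
  atom 5: C, bond orders sum to 4 (valence 4) → 0 H
  atom 6: F (halogen, monovalent) → 0 H
  atom 7: F (halogen, monovalent) → 0 H
  atom 8: F (halogen, monovalent) → 0 H
Totals → C:5, H:9, F:3.

C5H9F3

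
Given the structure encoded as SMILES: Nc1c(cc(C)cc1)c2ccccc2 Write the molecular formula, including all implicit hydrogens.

Walk through each heavy atom and fill implicit hydrogens from standard valence (C 4, N 3, O 2, S 2, halogen 1); for lowercase aromatic atoms, an aromatic c carries 1 H when it has two neighbours and 0 H with three, and aromatic n carries 0 H:
  atom 1: N, bond orders sum to 1 (valence 3) → 2 H
  atom 2: aromatic c, 3 neighbours → 0 H
  atom 3: aromatic c, 3 neighbours → 0 H
  atom 4: aromatic c, 2 neighbours → 1 H
  atom 5: aromatic c, 3 neighbours → 0 H
  atom 6: C, bond orders sum to 1 (valence 4) → 3 H
  atom 7: aromatic c, 2 neighbours → 1 H
  atom 8: aromatic c, 2 neighbours → 1 H
  atom 9: aromatic c, 3 neighbours → 0 H
  atom 10: aromatic c, 2 neighbours → 1 H
  atom 11: aromatic c, 2 neighbours → 1 H
  atom 12: aromatic c, 2 neighbours → 1 H
  atom 13: aromatic c, 2 neighbours → 1 H
  atom 14: aromatic c, 2 neighbours → 1 H
Totals → C:13, H:13, N:1.
In Hill order: C13H13N.

C13H13N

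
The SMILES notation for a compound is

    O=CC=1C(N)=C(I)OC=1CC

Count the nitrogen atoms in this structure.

1

Scan the SMILES for N atoms (remember two-letter symbols like Cl and Br are single atoms).
Nitrogen count: 1.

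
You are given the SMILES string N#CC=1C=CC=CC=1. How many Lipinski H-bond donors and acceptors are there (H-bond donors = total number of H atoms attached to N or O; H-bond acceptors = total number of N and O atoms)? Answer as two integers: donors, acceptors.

Donors: find every N or O and count the H atoms it carries.
  atom 1 (N): bond orders sum to 3 → 0 H
Lipinski HBD = 0.
Acceptors: N atoms = 1, O atoms = 0 → HBA = 1.

0, 1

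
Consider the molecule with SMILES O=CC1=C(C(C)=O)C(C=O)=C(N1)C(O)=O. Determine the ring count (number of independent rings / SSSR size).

In SMILES, each pair of matching ring-closure digits denotes one ring-closing bond; the number of such bonds equals the number of independent rings.
Ring-closure bonds here: 1.

1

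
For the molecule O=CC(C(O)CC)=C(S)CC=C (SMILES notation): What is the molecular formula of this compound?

C9H14O2S

Walk through each heavy atom and fill implicit hydrogens from standard valence (C 4, N 3, O 2, S 2, halogen 1):
  atom 1: O, bond orders sum to 2 (valence 2) → 0 H
  atom 2: C, bond orders sum to 3 (valence 4) → 1 H
  atom 3: C, bond orders sum to 4 (valence 4) → 0 H
  atom 4: C, bond orders sum to 3 (valence 4) → 1 H
  atom 5: O, bond orders sum to 1 (valence 2) → 1 H
  atom 6: C, bond orders sum to 2 (valence 4) → 2 H
  atom 7: C, bond orders sum to 1 (valence 4) → 3 H
  atom 8: C, bond orders sum to 4 (valence 4) → 0 H
  atom 9: S, bond orders sum to 1 (valence 2) → 1 H
  atom 10: C, bond orders sum to 2 (valence 4) → 2 H
  atom 11: C, bond orders sum to 3 (valence 4) → 1 H
  atom 12: C, bond orders sum to 2 (valence 4) → 2 H
Totals → C:9, H:14, O:2, S:1.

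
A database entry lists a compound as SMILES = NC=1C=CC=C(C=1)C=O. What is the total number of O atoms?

Scan the SMILES for O atoms (remember two-letter symbols like Cl and Br are single atoms).
Oxygen count: 1.

1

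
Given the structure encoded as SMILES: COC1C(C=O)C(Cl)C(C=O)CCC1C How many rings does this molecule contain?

1

In SMILES, each pair of matching ring-closure digits denotes one ring-closing bond; the number of such bonds equals the number of independent rings.
Ring-closure bonds here: 1.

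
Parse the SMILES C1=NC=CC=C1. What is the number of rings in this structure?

In SMILES, each pair of matching ring-closure digits denotes one ring-closing bond; the number of such bonds equals the number of independent rings.
Ring-closure bonds here: 1.

1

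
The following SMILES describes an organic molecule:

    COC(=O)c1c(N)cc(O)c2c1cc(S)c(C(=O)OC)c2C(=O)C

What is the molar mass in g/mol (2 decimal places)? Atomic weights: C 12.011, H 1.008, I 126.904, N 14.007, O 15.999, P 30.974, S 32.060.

First, the molecular formula is C16H15NO6S (counting implicit H from valence).
  C: 16 × 12.011 = 192.176
  H: 15 × 1.008 = 15.120
  N: 1 × 14.007 = 14.007
  O: 6 × 15.999 = 95.994
  S: 1 × 32.060 = 32.060
Sum: 16×12.011 + 15×1.008 + 1×14.007 + 6×15.999 + 1×32.060 = 349.357 → 349.36 g/mol.

349.36 g/mol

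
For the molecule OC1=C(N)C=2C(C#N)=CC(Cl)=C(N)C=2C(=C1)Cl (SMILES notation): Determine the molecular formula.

C11H7Cl2N3O

Walk through each heavy atom and fill implicit hydrogens from standard valence (C 4, N 3, O 2, S 2, halogen 1):
  atom 1: O, bond orders sum to 1 (valence 2) → 1 H
  atom 2: C, bond orders sum to 4 (valence 4) → 0 H
  atom 3: C, bond orders sum to 4 (valence 4) → 0 H
  atom 4: N, bond orders sum to 1 (valence 3) → 2 H
  atom 5: C, bond orders sum to 4 (valence 4) → 0 H
  atom 6: C, bond orders sum to 4 (valence 4) → 0 H
  atom 7: C, bond orders sum to 4 (valence 4) → 0 H
  atom 8: N, bond orders sum to 3 (valence 3) → 0 H
  atom 9: C, bond orders sum to 3 (valence 4) → 1 H
  atom 10: C, bond orders sum to 4 (valence 4) → 0 H
  atom 11: Cl (halogen, monovalent) → 0 H
  atom 12: C, bond orders sum to 4 (valence 4) → 0 H
  atom 13: N, bond orders sum to 1 (valence 3) → 2 H
  atom 14: C, bond orders sum to 4 (valence 4) → 0 H
  atom 15: C, bond orders sum to 4 (valence 4) → 0 H
  atom 16: C, bond orders sum to 3 (valence 4) → 1 H
  atom 17: Cl (halogen, monovalent) → 0 H
Totals → C:11, H:7, Cl:2, N:3, O:1.
In Hill order: C11H7Cl2N3O.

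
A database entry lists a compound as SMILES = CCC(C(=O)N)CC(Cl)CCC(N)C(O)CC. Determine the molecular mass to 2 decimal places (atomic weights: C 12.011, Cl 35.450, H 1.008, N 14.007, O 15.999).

264.79 g/mol

First, the molecular formula is C12H25ClN2O2 (counting implicit H from valence).
  C: 12 × 12.011 = 144.132
  Cl: 1 × 35.450 = 35.450
  H: 25 × 1.008 = 25.200
  N: 2 × 14.007 = 28.014
  O: 2 × 15.999 = 31.998
Sum: 12×12.011 + 1×35.450 + 25×1.008 + 2×14.007 + 2×15.999 = 264.794 → 264.79 g/mol.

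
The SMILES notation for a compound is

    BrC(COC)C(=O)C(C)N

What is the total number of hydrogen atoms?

12

Walk through each heavy atom and fill implicit hydrogens from standard valence (C 4, N 3, O 2, S 2, halogen 1):
  atom 1: Br (halogen, monovalent) → 0 H
  atom 2: C, bond orders sum to 3 (valence 4) → 1 H
  atom 3: C, bond orders sum to 2 (valence 4) → 2 H
  atom 4: O, bond orders sum to 2 (valence 2) → 0 H
  atom 5: C, bond orders sum to 1 (valence 4) → 3 H
  atom 6: C, bond orders sum to 4 (valence 4) → 0 H
  atom 7: O, bond orders sum to 2 (valence 2) → 0 H
  atom 8: C, bond orders sum to 3 (valence 4) → 1 H
  atom 9: C, bond orders sum to 1 (valence 4) → 3 H
  atom 10: N, bond orders sum to 1 (valence 3) → 2 H
Total hydrogens: 12.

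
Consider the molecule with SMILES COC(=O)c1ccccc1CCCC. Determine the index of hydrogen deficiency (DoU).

Molecular formula: C12H16O2.
DoU = (2C + 2 + N − H − X) / 2, where X is the halogen count and O/S are ignored.
    = (2·12 + 2 + 0 − 16 − 0) / 2 = 10 / 2 = 5.

5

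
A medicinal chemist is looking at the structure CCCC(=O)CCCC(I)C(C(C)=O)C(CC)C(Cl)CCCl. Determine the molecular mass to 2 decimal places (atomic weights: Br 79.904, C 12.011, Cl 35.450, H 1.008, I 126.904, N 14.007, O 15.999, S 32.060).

463.22 g/mol

First, the molecular formula is C17H29Cl2IO2 (counting implicit H from valence).
  C: 17 × 12.011 = 204.187
  Cl: 2 × 35.450 = 70.900
  H: 29 × 1.008 = 29.232
  I: 1 × 126.904 = 126.904
  O: 2 × 15.999 = 31.998
Sum: 17×12.011 + 2×35.450 + 29×1.008 + 1×126.904 + 2×15.999 = 463.221 → 463.22 g/mol.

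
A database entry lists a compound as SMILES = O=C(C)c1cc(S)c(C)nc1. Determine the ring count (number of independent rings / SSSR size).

1

In SMILES, each pair of matching ring-closure digits denotes one ring-closing bond; the number of such bonds equals the number of independent rings.
Ring-closure bonds here: 1.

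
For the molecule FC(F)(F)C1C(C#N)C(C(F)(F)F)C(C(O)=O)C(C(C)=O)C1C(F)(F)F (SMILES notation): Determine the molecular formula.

Walk through each heavy atom and fill implicit hydrogens from standard valence (C 4, N 3, O 2, S 2, halogen 1):
  atom 1: F (halogen, monovalent) → 0 H
  atom 2: C, bond orders sum to 4 (valence 4) → 0 H
  atom 3: F (halogen, monovalent) → 0 H
  atom 4: F (halogen, monovalent) → 0 H
  atom 5: C, bond orders sum to 3 (valence 4) → 1 H
  atom 6: C, bond orders sum to 3 (valence 4) → 1 H
  atom 7: C, bond orders sum to 4 (valence 4) → 0 H
  atom 8: N, bond orders sum to 3 (valence 3) → 0 H
  atom 9: C, bond orders sum to 3 (valence 4) → 1 H
  atom 10: C, bond orders sum to 4 (valence 4) → 0 H
  atom 11: F (halogen, monovalent) → 0 H
  atom 12: F (halogen, monovalent) → 0 H
  atom 13: F (halogen, monovalent) → 0 H
  atom 14: C, bond orders sum to 3 (valence 4) → 1 H
  atom 15: C, bond orders sum to 4 (valence 4) → 0 H
  atom 16: O, bond orders sum to 1 (valence 2) → 1 H
  atom 17: O, bond orders sum to 2 (valence 2) → 0 H
  atom 18: C, bond orders sum to 3 (valence 4) → 1 H
  atom 19: C, bond orders sum to 4 (valence 4) → 0 H
  atom 20: C, bond orders sum to 1 (valence 4) → 3 H
  atom 21: O, bond orders sum to 2 (valence 2) → 0 H
  atom 22: C, bond orders sum to 3 (valence 4) → 1 H
  atom 23: C, bond orders sum to 4 (valence 4) → 0 H
  atom 24: F (halogen, monovalent) → 0 H
  atom 25: F (halogen, monovalent) → 0 H
  atom 26: F (halogen, monovalent) → 0 H
Totals → C:13, H:10, F:9, N:1, O:3.
In Hill order: C13H10F9NO3.

C13H10F9NO3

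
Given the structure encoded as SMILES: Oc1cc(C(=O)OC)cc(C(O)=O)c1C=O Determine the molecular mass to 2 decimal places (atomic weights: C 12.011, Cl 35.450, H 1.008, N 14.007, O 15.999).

First, the molecular formula is C10H8O6 (counting implicit H from valence).
  C: 10 × 12.011 = 120.110
  H: 8 × 1.008 = 8.064
  O: 6 × 15.999 = 95.994
Sum: 10×12.011 + 8×1.008 + 6×15.999 = 224.168 → 224.17 g/mol.

224.17 g/mol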